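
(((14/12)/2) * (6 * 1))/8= 7/16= 0.44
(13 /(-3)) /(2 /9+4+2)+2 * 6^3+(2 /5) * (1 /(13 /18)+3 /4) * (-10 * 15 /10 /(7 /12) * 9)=170133 /728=233.70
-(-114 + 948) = -834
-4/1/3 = -4/3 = -1.33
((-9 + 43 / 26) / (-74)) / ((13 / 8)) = 382 / 6253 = 0.06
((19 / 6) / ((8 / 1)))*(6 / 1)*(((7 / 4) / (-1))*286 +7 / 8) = -75943 / 64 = -1186.61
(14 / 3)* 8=112 / 3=37.33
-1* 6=-6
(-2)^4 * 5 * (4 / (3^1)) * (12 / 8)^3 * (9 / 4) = 810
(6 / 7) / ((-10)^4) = 3 / 35000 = 0.00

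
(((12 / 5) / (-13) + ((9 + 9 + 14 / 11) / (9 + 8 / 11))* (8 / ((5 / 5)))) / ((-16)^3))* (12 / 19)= -81717 / 33829120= -0.00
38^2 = 1444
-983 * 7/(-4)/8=6881/32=215.03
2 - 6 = -4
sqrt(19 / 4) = sqrt(19) / 2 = 2.18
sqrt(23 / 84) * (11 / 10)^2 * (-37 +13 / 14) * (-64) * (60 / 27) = 195536 * sqrt(483) / 1323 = 3248.18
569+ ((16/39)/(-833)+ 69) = 20726690/32487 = 638.00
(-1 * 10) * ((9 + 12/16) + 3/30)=-197/2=-98.50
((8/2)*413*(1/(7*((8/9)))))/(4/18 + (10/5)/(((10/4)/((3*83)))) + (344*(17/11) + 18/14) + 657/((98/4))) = 12879405/36826882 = 0.35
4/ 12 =1/ 3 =0.33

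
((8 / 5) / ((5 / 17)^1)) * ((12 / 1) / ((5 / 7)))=11424 / 125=91.39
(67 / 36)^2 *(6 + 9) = 22445 / 432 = 51.96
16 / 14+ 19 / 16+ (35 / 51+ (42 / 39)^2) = 4031591 / 965328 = 4.18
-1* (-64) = 64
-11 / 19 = -0.58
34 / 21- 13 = -239 / 21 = -11.38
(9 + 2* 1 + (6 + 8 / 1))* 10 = 250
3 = 3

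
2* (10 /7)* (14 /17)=40 /17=2.35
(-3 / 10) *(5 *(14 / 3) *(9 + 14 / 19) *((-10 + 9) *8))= 10360 / 19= 545.26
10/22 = 5/11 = 0.45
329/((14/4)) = 94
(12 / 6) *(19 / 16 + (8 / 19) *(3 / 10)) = 1997 / 760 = 2.63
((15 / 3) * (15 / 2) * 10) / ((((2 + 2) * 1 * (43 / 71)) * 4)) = 26625 / 688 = 38.70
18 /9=2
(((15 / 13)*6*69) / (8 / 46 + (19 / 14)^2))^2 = 87078012033600 / 1550548129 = 56159.50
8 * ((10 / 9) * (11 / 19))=880 / 171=5.15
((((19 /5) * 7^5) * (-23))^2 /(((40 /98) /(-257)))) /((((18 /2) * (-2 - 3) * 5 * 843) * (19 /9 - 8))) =-1216351290.41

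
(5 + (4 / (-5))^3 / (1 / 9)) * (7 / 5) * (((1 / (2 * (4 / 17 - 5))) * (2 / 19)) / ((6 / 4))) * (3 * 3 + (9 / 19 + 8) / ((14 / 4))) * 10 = -5061308 / 10965375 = -0.46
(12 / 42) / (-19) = -2 / 133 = -0.02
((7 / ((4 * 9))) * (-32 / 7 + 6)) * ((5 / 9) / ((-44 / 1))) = -0.00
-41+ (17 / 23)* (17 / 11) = -10084 / 253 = -39.86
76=76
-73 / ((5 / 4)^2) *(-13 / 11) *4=60736 / 275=220.86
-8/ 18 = -4/ 9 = -0.44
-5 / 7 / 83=-5 / 581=-0.01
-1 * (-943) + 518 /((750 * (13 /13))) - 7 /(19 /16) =6681796 /7125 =937.80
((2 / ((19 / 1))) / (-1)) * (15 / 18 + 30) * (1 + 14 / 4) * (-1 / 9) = 1.62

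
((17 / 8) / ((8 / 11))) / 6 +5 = 5.49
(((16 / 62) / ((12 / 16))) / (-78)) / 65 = -16 / 235755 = -0.00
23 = 23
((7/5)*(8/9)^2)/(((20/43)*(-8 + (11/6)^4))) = 77056/106825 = 0.72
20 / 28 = 5 / 7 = 0.71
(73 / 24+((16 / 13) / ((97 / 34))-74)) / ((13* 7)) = -2134427 / 2754024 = -0.78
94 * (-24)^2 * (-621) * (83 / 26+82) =-37237942080 / 13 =-2864457083.08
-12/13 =-0.92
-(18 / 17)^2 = -324 / 289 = -1.12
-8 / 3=-2.67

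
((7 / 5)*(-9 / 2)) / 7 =-9 / 10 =-0.90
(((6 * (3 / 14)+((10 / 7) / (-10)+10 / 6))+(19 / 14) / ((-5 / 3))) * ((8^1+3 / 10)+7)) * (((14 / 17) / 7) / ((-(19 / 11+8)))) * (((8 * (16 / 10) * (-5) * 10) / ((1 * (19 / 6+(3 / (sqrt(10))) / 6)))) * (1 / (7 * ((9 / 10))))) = 224181760 / 18880043-3539712 * sqrt(10) / 18880043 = 11.28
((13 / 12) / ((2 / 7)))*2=91 / 12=7.58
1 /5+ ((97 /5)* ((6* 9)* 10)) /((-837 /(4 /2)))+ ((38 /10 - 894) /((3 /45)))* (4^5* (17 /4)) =-58112280.83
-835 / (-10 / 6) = 501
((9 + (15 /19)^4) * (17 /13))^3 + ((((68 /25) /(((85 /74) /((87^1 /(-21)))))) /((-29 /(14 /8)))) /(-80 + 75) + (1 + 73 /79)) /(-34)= 7552959567418845266736138291 /4081589258789976079956875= 1850.49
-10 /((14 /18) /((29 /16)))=-1305 /56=-23.30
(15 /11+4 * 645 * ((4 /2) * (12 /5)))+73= 137042 /11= 12458.36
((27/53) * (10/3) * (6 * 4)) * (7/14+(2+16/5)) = 12312/53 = 232.30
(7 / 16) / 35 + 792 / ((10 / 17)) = 107713 / 80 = 1346.41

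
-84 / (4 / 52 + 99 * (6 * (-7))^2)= -1092 / 2270269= -0.00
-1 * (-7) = 7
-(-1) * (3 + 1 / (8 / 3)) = 27 / 8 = 3.38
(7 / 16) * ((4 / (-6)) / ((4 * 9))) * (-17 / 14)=17 / 1728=0.01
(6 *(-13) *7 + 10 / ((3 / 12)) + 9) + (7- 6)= -496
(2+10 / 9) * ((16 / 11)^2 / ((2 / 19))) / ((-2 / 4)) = -136192 / 1089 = -125.06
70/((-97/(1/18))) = -35/873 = -0.04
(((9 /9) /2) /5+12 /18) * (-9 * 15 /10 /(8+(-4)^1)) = -207 /80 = -2.59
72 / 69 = 24 / 23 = 1.04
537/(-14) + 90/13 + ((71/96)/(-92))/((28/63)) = -33704631/1071616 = -31.45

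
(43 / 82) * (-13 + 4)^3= -31347 / 82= -382.28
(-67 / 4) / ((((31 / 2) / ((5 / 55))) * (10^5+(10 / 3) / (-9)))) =-1809 / 1841393180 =-0.00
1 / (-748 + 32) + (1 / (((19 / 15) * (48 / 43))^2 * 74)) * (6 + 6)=24395401 / 306035584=0.08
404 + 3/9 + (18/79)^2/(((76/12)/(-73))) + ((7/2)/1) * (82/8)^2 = 8781907967/11383584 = 771.45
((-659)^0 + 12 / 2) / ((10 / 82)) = 57.40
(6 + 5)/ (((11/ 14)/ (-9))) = -126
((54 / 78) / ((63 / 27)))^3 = 19683 / 753571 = 0.03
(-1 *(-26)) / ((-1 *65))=-0.40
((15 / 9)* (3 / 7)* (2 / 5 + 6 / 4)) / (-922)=-19 / 12908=-0.00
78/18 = 4.33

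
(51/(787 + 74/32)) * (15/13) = 12240/164177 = 0.07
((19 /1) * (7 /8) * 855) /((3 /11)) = 416955 /8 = 52119.38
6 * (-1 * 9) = -54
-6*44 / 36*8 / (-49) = 176 / 147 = 1.20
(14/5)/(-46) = -7/115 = -0.06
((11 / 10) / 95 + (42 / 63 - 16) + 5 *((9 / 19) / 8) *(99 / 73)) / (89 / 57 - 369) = 0.04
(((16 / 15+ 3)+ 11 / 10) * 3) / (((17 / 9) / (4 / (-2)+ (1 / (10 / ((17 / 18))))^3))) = -361431697 / 22032000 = -16.40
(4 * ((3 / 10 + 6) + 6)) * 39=9594 / 5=1918.80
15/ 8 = 1.88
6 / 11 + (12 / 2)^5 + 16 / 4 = 85586 / 11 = 7780.55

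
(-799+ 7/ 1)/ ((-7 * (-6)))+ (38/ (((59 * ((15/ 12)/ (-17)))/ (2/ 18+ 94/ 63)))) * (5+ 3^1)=-2438332/ 18585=-131.20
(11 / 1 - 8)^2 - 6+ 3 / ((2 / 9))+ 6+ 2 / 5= 229 / 10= 22.90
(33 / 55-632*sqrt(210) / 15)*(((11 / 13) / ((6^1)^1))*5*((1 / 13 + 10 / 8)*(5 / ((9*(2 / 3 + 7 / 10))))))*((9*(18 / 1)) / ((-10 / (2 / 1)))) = -102465 / 13858 + 3597660*sqrt(210) / 6929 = 7516.79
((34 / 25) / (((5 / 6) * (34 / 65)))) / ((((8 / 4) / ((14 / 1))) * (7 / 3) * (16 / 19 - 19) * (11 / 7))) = -10374 / 31625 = -0.33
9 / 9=1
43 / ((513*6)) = 43 / 3078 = 0.01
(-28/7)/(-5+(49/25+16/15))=75/37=2.03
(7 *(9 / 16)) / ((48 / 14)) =147 / 128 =1.15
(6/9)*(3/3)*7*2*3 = 28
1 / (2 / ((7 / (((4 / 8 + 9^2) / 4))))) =28 / 163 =0.17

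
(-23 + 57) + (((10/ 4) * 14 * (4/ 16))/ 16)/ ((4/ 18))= 4667/ 128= 36.46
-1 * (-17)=17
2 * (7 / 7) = 2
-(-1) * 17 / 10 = 17 / 10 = 1.70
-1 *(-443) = 443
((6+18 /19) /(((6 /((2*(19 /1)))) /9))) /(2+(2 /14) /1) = 184.80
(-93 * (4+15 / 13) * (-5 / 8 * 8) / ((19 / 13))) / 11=31155 / 209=149.07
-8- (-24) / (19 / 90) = 2008 / 19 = 105.68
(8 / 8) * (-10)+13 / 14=-127 / 14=-9.07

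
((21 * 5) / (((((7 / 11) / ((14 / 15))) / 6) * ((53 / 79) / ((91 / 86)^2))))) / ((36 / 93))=1561573013 / 391988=3983.73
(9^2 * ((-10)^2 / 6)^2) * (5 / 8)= 28125 / 2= 14062.50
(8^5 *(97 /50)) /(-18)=-794624 /225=-3531.66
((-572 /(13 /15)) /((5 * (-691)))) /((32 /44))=363 /1382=0.26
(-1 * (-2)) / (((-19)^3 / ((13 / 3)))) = -26 / 20577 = -0.00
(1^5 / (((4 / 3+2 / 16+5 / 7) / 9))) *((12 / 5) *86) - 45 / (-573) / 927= 92092312421 / 107709675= 855.01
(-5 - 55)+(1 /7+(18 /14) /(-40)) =-16769 /280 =-59.89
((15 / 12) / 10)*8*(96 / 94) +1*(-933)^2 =40913031 / 47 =870490.02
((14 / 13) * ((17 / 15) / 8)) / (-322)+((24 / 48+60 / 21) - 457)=-113937059 / 251160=-453.64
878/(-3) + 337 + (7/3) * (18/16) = 1127/24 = 46.96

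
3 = 3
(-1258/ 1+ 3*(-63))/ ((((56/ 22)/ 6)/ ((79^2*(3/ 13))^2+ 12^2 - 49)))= -8369957251392/ 1183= -7075196324.08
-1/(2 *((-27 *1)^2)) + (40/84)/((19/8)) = 38747/193914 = 0.20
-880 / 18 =-440 / 9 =-48.89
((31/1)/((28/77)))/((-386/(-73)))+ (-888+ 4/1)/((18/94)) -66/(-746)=-23843967407/5183208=-4600.23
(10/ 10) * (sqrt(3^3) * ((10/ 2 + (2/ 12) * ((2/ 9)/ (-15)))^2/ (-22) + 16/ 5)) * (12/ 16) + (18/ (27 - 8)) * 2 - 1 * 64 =-1180/ 19 + 84668 * sqrt(3)/ 18225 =-54.06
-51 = -51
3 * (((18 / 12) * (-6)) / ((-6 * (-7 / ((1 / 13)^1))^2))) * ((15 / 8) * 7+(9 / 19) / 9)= 18027 / 2517424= 0.01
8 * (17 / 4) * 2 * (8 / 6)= 272 / 3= 90.67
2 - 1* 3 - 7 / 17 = -1.41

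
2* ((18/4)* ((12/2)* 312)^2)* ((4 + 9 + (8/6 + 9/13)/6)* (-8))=-3365286912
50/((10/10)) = 50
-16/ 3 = -5.33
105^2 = 11025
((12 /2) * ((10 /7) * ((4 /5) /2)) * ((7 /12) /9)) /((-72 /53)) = -53 /324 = -0.16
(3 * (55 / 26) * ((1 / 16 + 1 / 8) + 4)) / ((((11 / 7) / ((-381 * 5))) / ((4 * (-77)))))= 1031928975 / 104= 9922393.99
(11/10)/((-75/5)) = -11/150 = -0.07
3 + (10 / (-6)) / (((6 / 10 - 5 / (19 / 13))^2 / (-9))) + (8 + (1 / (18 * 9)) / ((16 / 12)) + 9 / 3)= 15.89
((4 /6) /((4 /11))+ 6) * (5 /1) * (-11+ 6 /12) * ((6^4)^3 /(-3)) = 298400578560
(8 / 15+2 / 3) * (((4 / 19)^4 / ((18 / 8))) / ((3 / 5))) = 2048 / 1172889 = 0.00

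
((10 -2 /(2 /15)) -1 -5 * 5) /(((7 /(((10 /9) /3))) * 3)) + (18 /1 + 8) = 14432 /567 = 25.45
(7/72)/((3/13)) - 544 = -117413/216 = -543.58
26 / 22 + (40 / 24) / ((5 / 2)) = 61 / 33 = 1.85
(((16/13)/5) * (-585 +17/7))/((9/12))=-260992/1365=-191.20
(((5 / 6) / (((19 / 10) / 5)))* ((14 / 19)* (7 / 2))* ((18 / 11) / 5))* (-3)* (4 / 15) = -5880 / 3971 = -1.48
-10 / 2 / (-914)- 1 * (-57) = 52103 / 914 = 57.01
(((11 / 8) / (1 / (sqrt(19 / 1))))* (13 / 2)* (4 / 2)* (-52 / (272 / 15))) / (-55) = 507* sqrt(19) / 544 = 4.06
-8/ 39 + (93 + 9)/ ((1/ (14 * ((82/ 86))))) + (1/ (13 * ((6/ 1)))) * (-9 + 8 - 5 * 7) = 175558/ 129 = 1360.91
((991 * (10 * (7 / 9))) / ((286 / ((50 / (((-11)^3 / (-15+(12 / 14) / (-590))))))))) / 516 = 42637775 / 1448624463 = 0.03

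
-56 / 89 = -0.63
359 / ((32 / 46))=8257 / 16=516.06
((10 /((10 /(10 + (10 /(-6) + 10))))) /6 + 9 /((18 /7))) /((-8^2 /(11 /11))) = -59 /576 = -0.10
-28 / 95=-0.29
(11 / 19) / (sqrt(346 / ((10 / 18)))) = 11 * sqrt(1730) / 19722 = 0.02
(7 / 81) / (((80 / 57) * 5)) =133 / 10800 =0.01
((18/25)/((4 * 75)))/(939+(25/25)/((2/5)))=3/1176875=0.00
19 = 19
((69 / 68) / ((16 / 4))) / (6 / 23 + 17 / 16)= 1587 / 8279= 0.19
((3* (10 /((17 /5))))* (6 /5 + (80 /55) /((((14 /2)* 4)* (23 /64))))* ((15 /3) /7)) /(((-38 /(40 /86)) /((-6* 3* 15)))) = 4821930000 /172181933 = 28.00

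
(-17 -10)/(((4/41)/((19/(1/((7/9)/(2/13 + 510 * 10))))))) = -0.80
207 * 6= 1242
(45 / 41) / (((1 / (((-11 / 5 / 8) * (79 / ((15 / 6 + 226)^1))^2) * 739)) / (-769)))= 351123708969 / 17125618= 20502.83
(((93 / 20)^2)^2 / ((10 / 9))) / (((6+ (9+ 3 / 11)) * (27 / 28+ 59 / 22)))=27154287963 / 3593600000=7.56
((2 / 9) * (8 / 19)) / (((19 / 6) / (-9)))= -96 / 361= -0.27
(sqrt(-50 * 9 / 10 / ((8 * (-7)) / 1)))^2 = 45 / 56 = 0.80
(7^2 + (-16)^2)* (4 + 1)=1525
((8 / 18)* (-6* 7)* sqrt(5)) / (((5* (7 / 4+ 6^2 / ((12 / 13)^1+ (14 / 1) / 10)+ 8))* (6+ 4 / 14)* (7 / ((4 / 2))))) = -16912* sqrt(5) / 2516085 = -0.02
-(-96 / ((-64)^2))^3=27 / 2097152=0.00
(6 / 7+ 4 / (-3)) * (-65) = 650 / 21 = 30.95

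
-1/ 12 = -0.08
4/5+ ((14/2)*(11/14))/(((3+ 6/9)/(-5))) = -67/10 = -6.70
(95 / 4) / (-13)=-95 / 52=-1.83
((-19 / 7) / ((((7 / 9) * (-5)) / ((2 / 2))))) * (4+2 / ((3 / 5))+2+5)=2451 / 245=10.00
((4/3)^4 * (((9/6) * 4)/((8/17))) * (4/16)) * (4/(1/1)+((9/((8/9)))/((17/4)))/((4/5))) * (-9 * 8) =-15184/3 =-5061.33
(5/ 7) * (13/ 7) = 1.33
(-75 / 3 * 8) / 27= -200 / 27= -7.41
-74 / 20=-37 / 10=-3.70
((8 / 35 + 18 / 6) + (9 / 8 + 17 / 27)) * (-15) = -37673 / 504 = -74.75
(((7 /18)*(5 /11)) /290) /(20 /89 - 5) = -623 /4880700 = -0.00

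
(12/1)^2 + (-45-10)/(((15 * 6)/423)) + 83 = -63/2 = -31.50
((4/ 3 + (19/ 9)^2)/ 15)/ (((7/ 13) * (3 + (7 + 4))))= 871/ 17010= 0.05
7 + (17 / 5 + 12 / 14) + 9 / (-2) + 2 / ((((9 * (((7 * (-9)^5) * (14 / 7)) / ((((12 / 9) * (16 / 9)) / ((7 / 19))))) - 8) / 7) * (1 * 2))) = 6.76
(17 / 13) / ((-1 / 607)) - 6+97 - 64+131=-8265 / 13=-635.77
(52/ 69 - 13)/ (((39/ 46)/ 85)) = -11050/ 9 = -1227.78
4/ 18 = 0.22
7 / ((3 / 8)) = 56 / 3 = 18.67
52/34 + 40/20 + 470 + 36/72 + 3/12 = 32251/68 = 474.28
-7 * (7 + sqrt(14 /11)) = -56.90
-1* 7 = -7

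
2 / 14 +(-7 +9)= 15 / 7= 2.14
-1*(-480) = 480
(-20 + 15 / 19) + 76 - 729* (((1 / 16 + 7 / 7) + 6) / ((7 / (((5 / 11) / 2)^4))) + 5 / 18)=-73614453307 / 498496768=-147.67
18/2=9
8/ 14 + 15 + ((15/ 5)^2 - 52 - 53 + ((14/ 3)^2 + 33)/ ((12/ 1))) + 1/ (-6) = -57479/ 756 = -76.03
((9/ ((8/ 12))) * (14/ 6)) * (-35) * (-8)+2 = 8822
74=74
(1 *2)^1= 2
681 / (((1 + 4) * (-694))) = -681 / 3470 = -0.20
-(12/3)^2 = -16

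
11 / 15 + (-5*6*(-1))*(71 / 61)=32621 / 915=35.65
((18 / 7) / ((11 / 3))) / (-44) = -27 / 1694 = -0.02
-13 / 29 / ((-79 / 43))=559 / 2291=0.24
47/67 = 0.70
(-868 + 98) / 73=-770 / 73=-10.55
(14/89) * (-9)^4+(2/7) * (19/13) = 8362096/8099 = 1032.48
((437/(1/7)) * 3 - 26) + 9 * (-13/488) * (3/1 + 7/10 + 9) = 44642021/4880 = 9147.96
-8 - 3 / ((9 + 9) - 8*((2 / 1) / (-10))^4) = -91811 / 11242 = -8.17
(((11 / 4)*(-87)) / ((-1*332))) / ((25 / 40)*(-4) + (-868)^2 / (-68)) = -187 / 2875784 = -0.00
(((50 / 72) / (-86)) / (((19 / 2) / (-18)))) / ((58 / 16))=100 / 23693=0.00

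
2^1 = 2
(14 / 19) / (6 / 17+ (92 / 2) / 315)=37485 / 25384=1.48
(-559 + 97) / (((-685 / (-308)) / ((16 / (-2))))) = 1138368 / 685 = 1661.85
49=49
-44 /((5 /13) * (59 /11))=-6292 /295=-21.33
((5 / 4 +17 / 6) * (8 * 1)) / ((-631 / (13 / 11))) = -1274 / 20823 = -0.06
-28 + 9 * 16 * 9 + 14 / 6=3811 / 3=1270.33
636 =636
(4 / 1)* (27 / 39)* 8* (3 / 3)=288 / 13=22.15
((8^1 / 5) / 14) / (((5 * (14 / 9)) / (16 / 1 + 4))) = 72 / 245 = 0.29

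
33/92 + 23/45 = 3601/4140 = 0.87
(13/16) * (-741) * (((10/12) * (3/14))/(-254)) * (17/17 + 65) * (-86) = -68346135/28448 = -2402.49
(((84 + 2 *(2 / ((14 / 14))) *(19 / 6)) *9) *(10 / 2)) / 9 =1450 / 3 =483.33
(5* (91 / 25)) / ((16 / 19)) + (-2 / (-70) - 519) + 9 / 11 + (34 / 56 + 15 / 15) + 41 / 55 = -3044199 / 6160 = -494.19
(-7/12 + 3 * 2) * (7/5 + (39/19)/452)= 784043/103056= 7.61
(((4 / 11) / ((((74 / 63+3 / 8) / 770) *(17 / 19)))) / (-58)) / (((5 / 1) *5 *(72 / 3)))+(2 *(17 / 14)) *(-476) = -2225501912 / 1925165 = -1156.01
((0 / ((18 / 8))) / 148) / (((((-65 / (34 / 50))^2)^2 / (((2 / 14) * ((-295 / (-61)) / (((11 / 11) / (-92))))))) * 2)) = 0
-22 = -22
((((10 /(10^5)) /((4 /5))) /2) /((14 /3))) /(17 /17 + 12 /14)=3 /416000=0.00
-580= -580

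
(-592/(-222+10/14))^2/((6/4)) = 34345472/7198203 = 4.77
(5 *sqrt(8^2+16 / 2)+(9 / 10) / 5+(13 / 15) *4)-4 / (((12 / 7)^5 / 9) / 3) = -210127 / 57600+30 *sqrt(2) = 38.78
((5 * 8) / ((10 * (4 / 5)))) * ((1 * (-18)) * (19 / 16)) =-106.88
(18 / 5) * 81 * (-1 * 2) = -2916 / 5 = -583.20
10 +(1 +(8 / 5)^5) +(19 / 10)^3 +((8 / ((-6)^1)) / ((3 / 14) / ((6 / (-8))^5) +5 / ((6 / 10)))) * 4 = 2909811847 / 105325000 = 27.63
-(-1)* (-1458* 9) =-13122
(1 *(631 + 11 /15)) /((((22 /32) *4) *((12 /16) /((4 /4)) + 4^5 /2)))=151616 /338415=0.45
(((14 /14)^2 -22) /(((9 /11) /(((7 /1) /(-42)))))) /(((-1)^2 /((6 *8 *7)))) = 4312 /3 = 1437.33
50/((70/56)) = 40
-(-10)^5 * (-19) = -1900000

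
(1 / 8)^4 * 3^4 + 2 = 8273 / 4096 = 2.02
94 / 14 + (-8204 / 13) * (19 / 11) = -1084411 / 1001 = -1083.33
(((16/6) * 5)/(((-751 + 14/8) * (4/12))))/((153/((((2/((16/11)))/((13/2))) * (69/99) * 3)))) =-920/5961033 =-0.00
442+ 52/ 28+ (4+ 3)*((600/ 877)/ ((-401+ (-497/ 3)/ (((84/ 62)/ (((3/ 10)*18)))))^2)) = 306914339106191/ 691470985891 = 443.86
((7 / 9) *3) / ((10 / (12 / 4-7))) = -14 / 15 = -0.93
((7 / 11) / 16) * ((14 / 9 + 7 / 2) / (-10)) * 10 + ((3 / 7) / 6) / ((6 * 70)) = -155933 / 776160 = -0.20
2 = 2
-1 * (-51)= 51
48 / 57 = 16 / 19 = 0.84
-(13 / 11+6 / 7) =-157 / 77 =-2.04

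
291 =291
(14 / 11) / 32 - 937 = -164905 / 176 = -936.96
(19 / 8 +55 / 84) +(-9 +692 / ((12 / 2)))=18373 / 168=109.36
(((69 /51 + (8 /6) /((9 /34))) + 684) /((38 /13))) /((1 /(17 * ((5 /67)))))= 20597785 /68742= 299.64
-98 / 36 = -2.72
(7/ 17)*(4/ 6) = 14/ 51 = 0.27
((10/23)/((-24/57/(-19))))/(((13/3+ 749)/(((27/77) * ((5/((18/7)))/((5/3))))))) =0.01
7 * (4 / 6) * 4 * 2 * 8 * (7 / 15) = 6272 / 45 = 139.38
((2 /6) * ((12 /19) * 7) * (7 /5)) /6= 98 /285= 0.34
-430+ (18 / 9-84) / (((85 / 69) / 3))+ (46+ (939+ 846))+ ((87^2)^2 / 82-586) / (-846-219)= 810361673 / 1484610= 545.84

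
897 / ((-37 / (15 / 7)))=-13455 / 259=-51.95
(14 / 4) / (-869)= -7 / 1738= -0.00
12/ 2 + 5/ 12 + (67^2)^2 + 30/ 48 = 483627073/ 24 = 20151128.04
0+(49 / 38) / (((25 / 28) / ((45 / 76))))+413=1494017 / 3610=413.86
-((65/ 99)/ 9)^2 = -4225/ 793881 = -0.01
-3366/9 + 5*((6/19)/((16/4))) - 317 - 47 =-28029/38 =-737.61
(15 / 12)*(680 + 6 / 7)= 11915 / 14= 851.07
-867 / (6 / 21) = -6069 / 2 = -3034.50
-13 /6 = -2.17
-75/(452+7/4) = -20/121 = -0.17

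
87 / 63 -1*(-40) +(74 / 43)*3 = 42029 / 903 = 46.54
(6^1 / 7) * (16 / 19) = 96 / 133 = 0.72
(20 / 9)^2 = 400 / 81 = 4.94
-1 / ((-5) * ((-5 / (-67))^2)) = 4489 / 125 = 35.91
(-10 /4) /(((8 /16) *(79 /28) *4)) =-35 /79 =-0.44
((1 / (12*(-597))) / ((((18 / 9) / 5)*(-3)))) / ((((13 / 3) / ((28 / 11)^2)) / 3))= 490 / 939081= 0.00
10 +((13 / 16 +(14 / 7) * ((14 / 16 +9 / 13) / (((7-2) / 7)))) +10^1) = 26209 / 1040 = 25.20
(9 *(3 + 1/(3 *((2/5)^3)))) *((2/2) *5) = 369.38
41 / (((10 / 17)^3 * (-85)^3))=-41 / 125000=-0.00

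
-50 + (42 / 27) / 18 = -4043 / 81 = -49.91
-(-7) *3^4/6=189/2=94.50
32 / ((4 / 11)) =88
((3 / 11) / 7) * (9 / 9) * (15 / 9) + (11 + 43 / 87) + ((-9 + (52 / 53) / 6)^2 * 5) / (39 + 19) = 2065089115 / 112904946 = 18.29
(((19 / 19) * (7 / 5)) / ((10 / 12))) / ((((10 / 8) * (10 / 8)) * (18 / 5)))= 112 / 375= 0.30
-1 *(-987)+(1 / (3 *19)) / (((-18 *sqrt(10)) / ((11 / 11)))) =987 - sqrt(10) / 10260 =987.00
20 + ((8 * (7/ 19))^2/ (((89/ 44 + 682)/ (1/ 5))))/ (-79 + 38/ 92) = 3927697298236/ 196385182275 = 20.00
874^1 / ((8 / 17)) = 7429 / 4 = 1857.25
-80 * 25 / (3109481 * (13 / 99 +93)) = -9900 / 1433470741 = -0.00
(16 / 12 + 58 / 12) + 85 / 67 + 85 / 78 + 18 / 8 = 112621 / 10452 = 10.78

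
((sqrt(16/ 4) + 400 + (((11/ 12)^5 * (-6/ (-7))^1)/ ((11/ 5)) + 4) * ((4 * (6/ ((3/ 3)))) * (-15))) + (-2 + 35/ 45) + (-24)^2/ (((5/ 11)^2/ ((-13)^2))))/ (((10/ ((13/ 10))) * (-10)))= -68434177851/ 11200000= -6110.19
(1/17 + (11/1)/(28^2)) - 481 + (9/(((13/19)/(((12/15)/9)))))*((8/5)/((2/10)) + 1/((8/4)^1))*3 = -390807141/866320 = -451.11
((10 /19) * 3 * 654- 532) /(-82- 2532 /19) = -4756 /2045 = -2.33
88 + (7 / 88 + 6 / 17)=132295 / 1496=88.43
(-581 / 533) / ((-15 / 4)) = 2324 / 7995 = 0.29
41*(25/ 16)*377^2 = 145682225/ 16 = 9105139.06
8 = 8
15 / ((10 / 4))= 6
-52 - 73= -125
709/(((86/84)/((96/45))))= 317632/215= 1477.36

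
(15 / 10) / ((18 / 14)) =7 / 6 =1.17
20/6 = 3.33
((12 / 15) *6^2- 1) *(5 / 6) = 139 / 6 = 23.17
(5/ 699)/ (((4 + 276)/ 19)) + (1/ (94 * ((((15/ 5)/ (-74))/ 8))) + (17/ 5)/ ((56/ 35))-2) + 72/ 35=31942/ 383285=0.08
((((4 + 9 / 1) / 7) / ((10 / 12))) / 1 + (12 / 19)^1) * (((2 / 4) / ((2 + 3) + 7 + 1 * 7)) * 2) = 1902 / 12635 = 0.15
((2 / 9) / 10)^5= 0.00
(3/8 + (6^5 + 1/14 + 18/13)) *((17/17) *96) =67947132/91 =746671.78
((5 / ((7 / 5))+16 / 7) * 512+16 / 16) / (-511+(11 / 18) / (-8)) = -3023856 / 515165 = -5.87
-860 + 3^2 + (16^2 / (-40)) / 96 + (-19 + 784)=-1291 / 15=-86.07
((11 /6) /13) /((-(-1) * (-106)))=-11 /8268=-0.00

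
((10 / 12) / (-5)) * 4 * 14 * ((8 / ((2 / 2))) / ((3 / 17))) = -3808 / 9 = -423.11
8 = 8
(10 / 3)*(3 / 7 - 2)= -110 / 21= -5.24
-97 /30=-3.23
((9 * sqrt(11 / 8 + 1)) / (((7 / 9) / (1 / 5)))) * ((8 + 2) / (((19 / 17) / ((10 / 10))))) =1377 * sqrt(38) / 266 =31.91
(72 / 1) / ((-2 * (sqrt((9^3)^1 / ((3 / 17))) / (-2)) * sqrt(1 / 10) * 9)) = 8 * sqrt(510) / 459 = 0.39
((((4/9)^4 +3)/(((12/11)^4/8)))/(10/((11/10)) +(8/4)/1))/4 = 0.39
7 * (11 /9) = 77 /9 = 8.56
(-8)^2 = 64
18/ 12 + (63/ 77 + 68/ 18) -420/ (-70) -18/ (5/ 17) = -48613/ 990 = -49.10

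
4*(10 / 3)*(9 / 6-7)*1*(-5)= 1100 / 3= 366.67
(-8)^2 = 64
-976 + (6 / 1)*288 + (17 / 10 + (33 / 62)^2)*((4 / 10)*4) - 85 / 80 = 289880183 / 384400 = 754.11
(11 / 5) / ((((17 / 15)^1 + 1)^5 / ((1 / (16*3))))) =556875 / 536870912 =0.00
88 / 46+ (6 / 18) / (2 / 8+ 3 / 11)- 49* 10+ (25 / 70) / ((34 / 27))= -487.17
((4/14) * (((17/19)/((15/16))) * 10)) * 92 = 100096/399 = 250.87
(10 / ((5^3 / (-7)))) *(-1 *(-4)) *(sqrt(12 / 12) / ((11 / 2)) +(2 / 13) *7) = -2016 / 715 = -2.82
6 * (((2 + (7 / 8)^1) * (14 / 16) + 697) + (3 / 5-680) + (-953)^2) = 871899951 / 160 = 5449374.69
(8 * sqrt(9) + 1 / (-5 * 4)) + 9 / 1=659 / 20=32.95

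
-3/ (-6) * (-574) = -287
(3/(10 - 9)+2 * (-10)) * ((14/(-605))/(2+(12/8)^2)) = 56/605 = 0.09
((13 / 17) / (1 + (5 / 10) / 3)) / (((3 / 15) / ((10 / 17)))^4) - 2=467622002 / 9938999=47.05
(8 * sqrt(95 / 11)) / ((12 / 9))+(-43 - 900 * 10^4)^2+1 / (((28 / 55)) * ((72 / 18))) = 6 * sqrt(1045) / 11+9072086688207143 / 112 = 81000774001867.12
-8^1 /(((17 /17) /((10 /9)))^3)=-8000 /729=-10.97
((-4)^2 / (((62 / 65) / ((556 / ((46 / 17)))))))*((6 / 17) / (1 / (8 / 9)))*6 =4625920 / 713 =6487.97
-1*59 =-59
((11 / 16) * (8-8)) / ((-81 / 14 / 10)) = 0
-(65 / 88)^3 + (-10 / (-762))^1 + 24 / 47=1473816013 / 12203119104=0.12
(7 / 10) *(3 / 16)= 21 / 160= 0.13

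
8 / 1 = 8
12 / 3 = 4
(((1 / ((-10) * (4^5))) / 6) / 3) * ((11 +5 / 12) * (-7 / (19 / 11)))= 10549 / 42024960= 0.00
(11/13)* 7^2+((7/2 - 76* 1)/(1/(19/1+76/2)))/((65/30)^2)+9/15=-838.23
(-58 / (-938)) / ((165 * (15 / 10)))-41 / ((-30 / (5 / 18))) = 0.38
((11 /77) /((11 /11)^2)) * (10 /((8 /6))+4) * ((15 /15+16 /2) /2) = 207 /28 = 7.39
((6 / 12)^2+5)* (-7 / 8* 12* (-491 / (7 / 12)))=92799 / 2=46399.50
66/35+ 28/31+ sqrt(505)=3026/1085+ sqrt(505)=25.26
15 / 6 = 5 / 2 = 2.50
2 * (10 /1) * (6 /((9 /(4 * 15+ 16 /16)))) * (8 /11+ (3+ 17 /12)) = 4183.74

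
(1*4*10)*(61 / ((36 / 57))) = 11590 / 3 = 3863.33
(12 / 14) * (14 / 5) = 12 / 5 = 2.40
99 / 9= 11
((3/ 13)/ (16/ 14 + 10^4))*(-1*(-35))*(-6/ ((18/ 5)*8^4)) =-1225/ 3727785984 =-0.00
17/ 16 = 1.06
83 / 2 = 41.50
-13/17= -0.76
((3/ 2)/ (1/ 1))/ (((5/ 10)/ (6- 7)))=-3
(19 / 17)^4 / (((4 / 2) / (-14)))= -912247 / 83521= -10.92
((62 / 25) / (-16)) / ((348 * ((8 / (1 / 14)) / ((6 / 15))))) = -31 / 19488000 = -0.00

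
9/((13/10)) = 90/13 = 6.92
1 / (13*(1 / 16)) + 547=548.23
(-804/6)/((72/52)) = -871/9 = -96.78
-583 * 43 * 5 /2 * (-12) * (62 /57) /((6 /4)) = 31085560 /57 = 545360.70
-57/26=-2.19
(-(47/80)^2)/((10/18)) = -19881/32000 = -0.62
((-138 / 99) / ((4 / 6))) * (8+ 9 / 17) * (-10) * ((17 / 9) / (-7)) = -33350 / 693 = -48.12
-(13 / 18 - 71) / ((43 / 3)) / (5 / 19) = 4807 / 258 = 18.63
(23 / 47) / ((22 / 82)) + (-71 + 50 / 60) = -68.34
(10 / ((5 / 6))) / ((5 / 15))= 36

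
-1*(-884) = 884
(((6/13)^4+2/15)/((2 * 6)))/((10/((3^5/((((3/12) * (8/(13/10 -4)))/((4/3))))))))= -9302283/14280500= -0.65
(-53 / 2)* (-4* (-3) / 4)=-159 / 2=-79.50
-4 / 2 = -2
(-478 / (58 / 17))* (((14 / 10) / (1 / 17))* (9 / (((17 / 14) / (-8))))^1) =28668528 / 145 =197713.99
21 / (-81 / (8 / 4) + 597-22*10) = 42 / 673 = 0.06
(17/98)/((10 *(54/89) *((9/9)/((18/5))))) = 1513/14700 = 0.10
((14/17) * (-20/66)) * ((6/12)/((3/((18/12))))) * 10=-0.62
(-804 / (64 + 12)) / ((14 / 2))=-201 / 133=-1.51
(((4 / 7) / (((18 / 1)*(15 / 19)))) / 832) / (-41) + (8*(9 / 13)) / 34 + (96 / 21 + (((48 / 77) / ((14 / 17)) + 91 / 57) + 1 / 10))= 2881353402923 / 400868788320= 7.19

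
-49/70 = -7/10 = -0.70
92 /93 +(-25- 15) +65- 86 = -5581 /93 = -60.01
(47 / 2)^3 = 103823 / 8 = 12977.88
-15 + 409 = 394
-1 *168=-168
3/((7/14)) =6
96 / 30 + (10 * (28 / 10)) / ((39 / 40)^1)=31.92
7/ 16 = 0.44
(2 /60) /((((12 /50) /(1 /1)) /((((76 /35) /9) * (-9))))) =-0.30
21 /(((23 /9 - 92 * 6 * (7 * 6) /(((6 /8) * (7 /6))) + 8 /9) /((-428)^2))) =-34621776 /238433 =-145.21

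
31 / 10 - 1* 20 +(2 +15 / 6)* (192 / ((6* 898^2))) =-34070209 / 2016010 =-16.90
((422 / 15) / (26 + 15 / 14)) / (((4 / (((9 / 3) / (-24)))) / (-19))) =28063 / 45480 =0.62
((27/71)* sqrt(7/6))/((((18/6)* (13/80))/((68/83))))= 0.69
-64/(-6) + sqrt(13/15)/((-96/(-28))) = 7 * sqrt(195)/360 + 32/3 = 10.94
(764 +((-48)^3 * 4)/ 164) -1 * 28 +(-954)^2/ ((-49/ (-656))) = 24474539552/ 2009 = 12182448.76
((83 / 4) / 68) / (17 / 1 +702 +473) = 83 / 324224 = 0.00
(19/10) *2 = 19/5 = 3.80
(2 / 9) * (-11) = -22 / 9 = -2.44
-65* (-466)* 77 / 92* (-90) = -52477425 / 23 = -2281627.17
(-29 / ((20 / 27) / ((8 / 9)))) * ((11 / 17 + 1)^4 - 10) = 38376396 / 417605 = 91.90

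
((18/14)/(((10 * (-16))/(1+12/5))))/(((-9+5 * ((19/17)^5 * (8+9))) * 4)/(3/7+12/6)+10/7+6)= -217238121/1882462832000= -0.00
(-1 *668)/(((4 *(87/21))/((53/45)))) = -47.48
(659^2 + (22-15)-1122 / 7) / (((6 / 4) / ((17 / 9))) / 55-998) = -5682731780 / 13063631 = -435.00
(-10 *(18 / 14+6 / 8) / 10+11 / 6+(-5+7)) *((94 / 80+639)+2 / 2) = 1290899 / 1120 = 1152.59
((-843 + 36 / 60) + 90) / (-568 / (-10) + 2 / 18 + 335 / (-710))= -4807836 / 360647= -13.33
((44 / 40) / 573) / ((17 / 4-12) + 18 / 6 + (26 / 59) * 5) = -1298 / 1721865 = -0.00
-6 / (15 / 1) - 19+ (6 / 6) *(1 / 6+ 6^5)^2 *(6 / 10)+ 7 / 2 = 435374939 / 12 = 36281244.92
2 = 2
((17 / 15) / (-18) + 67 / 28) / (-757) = -8807 / 2861460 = -0.00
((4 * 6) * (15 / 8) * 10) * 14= 6300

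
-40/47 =-0.85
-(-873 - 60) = 933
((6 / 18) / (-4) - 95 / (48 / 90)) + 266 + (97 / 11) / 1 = 25505 / 264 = 96.61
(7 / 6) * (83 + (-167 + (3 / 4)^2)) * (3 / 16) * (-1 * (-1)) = -9345 / 512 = -18.25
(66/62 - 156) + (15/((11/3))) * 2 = -50043/341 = -146.75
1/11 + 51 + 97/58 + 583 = 405617/638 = 635.76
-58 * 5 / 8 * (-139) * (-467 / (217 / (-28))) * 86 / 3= 809465110 / 93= 8703925.91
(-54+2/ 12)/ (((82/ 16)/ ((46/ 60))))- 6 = -25928/ 1845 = -14.05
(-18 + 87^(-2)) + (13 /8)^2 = -7440263 /484416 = -15.36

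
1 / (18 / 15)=5 / 6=0.83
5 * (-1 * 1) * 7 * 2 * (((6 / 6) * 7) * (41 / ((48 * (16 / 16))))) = -10045 / 24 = -418.54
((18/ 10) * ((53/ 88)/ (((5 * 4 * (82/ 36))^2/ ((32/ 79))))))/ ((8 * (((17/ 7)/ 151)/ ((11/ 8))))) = 40839309/ 18060664000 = 0.00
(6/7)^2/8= 9/98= 0.09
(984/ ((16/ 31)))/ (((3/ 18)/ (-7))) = -80073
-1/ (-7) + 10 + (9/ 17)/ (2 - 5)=1186/ 119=9.97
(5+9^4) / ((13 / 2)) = 13132 / 13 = 1010.15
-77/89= -0.87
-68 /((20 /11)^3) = -22627 /2000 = -11.31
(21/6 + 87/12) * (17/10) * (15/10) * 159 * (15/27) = 38743/16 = 2421.44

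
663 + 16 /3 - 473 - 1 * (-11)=619 /3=206.33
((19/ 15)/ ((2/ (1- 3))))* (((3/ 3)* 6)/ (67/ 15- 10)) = 114/ 83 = 1.37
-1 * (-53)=53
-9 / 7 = -1.29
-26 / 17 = -1.53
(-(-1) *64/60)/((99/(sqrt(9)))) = 16/495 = 0.03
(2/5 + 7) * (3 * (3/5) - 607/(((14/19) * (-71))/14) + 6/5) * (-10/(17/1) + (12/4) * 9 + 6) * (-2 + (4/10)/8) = -4669581189/60350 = -77375.00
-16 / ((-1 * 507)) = 16 / 507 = 0.03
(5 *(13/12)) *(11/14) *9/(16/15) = 32175/896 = 35.91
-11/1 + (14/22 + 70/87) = -9148/957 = -9.56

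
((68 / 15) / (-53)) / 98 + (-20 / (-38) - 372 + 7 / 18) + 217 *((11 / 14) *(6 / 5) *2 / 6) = -1345075877 / 4440870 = -302.89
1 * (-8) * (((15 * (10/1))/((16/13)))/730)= -195/146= -1.34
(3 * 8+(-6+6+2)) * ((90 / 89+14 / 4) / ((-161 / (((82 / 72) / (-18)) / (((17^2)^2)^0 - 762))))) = -427999 / 7066031112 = -0.00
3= 3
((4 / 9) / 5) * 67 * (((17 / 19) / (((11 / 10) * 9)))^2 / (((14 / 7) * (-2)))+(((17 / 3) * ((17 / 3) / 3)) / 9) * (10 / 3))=23.60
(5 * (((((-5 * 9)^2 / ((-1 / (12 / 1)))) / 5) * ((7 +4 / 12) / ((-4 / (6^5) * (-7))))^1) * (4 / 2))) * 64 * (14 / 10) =-8868372480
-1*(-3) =3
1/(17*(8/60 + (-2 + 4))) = 15/544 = 0.03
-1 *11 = -11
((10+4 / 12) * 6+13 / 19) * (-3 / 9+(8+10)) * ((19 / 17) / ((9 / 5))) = 105205 / 153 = 687.61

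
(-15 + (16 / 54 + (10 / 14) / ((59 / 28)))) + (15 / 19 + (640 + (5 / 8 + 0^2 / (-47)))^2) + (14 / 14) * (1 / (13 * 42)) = 72340939486705 / 176275008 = 410386.82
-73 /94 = -0.78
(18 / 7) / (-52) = -9 / 182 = -0.05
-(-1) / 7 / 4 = 1 / 28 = 0.04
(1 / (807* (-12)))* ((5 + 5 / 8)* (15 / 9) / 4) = -25 / 103296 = -0.00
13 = 13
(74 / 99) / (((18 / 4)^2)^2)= 1184 / 649539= 0.00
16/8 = 2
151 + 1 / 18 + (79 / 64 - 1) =87143 / 576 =151.29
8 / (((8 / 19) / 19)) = 361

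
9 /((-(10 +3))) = -9 /13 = -0.69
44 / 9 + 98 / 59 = 3478 / 531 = 6.55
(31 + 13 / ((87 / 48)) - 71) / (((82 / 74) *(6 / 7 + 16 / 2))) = -123284 / 36859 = -3.34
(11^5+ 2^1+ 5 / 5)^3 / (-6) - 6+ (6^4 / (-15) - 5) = -10443704026465121 / 15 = -696246935097674.73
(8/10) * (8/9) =32/45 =0.71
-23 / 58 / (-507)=23 / 29406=0.00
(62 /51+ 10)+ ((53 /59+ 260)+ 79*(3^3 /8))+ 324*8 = 75363149 /24072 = 3130.74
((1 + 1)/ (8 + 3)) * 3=6/ 11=0.55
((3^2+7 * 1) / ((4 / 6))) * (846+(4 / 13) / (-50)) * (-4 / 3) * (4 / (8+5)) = -35193344 / 4225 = -8329.79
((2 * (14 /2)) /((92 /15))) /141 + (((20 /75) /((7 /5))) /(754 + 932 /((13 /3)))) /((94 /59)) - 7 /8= -982295005 /1143948792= -0.86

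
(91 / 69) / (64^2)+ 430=121528411 / 282624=430.00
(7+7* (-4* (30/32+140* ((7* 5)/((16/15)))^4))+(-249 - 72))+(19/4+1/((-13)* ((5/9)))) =-1209808653813509/266240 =-4544052936.50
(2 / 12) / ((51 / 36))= 2 / 17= 0.12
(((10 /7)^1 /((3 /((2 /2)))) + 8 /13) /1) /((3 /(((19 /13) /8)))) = 2831 /42588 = 0.07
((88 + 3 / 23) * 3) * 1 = 6081 / 23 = 264.39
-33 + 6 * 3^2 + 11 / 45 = 956 / 45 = 21.24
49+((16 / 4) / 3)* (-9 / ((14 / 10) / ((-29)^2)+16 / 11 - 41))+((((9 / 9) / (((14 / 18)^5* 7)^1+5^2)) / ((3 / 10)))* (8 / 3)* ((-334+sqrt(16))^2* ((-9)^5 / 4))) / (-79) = 385851896449560006913 / 57578196976627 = 6701354.27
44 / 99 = 4 / 9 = 0.44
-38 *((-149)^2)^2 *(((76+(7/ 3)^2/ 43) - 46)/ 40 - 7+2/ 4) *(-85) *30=-70813695053738015/ 258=-274471686254798.51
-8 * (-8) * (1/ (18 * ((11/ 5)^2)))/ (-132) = -200/ 35937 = -0.01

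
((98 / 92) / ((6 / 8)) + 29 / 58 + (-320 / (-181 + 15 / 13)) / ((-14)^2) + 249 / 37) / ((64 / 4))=2532585047 / 4679628576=0.54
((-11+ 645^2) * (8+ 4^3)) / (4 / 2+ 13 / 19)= 11158963.76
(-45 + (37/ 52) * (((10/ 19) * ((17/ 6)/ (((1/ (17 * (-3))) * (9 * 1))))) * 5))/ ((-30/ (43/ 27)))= 5740199/ 1440504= 3.98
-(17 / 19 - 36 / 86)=-389 / 817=-0.48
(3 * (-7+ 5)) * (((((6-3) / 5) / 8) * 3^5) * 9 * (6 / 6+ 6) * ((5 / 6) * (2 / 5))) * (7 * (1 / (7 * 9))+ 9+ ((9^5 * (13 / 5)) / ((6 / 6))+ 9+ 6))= -17630400627 / 50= -352608012.54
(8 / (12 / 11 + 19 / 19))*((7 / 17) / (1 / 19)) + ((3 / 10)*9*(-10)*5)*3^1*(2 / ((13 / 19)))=-5865338 / 5083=-1153.91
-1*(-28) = 28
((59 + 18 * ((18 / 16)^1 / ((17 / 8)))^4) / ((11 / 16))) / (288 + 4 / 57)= 1150450836 / 3771390755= 0.31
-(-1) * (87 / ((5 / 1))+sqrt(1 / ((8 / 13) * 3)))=sqrt(78) / 12+87 / 5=18.14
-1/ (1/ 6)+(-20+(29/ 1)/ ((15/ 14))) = 16/ 15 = 1.07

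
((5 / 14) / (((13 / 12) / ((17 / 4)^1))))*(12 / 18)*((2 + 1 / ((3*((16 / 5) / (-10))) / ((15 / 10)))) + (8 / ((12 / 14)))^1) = 5695 / 624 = 9.13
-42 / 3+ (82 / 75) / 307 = -322268 / 23025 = -14.00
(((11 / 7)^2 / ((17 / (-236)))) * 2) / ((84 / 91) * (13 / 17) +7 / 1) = -57112 / 6419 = -8.90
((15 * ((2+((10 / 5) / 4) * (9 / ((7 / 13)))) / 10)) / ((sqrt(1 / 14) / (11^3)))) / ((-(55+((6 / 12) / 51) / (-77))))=-1406.73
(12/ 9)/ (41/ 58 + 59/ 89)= 0.97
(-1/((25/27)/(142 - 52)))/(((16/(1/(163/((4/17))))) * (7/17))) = -243/11410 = -0.02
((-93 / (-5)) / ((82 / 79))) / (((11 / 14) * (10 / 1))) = 51429 / 22550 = 2.28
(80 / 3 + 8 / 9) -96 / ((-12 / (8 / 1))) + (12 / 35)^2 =1010696 / 11025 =91.67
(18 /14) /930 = 3 /2170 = 0.00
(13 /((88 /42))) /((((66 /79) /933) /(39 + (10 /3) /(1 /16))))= 619310783 /968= 639783.87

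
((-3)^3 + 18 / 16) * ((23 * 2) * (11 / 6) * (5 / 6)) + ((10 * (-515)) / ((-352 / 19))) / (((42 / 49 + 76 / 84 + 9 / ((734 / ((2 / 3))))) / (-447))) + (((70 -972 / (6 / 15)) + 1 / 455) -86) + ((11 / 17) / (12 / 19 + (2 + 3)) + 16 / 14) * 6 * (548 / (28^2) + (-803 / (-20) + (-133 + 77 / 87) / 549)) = -6050644692541744121117 / 81592009652593440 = -74157.32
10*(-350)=-3500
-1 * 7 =-7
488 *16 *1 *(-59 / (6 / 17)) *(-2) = 7831424 / 3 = 2610474.67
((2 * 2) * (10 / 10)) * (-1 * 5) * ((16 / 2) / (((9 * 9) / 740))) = -118400 / 81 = -1461.73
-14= -14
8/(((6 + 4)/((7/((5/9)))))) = 252/25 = 10.08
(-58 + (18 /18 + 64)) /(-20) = -7 /20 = -0.35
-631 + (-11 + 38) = -604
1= 1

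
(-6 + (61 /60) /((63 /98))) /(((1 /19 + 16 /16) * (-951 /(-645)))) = -974681 /342360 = -2.85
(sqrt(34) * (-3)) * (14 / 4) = -21 * sqrt(34) / 2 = -61.22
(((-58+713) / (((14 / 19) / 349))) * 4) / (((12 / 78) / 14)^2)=10276259630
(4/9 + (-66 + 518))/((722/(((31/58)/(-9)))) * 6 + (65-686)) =-126232/20524995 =-0.01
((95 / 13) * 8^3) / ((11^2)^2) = 48640 / 190333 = 0.26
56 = 56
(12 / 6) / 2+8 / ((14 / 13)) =59 / 7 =8.43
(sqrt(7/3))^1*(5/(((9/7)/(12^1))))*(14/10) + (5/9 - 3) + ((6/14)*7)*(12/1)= 302/9 + 196*sqrt(21)/9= 133.35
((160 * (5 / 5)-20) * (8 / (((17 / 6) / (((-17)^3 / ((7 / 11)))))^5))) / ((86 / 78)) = -15754095767589402454133760 / 103243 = -152592386579132749475.84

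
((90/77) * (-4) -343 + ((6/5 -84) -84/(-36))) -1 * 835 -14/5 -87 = -1352.94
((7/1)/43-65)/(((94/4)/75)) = -418200/2021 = -206.93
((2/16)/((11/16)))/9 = 2/99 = 0.02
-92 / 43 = -2.14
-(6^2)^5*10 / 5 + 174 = -120932178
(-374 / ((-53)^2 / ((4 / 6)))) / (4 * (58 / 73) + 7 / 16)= -873664 / 35587221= -0.02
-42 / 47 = -0.89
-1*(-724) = 724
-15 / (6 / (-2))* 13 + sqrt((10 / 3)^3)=10* sqrt(30) / 9 + 65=71.09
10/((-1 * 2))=-5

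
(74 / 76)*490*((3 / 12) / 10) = 1813 / 152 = 11.93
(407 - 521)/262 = -57/131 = -0.44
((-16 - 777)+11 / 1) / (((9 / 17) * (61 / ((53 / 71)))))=-704582 / 38979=-18.08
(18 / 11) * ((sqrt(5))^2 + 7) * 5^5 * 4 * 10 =27000000 / 11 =2454545.45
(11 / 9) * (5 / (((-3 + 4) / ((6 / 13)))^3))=1320 / 2197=0.60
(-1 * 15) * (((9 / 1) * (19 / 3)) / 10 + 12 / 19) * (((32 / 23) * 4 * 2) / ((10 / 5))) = -230976 / 437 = -528.55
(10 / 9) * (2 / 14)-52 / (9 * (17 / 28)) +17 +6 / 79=653041 / 84609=7.72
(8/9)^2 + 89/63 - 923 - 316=-701264/567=-1236.80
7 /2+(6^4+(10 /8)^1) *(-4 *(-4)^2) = -166041 /2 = -83020.50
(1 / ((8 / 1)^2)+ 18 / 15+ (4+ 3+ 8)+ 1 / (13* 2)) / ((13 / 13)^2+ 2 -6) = -22539 / 4160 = -5.42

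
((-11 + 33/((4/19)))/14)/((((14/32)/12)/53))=741576/49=15134.20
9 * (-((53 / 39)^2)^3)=-22164361129 / 390971529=-56.69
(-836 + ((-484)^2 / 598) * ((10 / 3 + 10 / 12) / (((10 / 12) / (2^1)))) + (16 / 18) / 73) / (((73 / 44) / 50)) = 1331675408800 / 14340339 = 92862.20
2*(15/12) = 5/2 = 2.50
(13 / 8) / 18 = 13 / 144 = 0.09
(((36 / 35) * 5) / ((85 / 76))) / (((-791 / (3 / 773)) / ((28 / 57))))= -576 / 51972655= -0.00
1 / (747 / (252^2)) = 7056 / 83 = 85.01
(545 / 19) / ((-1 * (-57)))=0.50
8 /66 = 4 /33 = 0.12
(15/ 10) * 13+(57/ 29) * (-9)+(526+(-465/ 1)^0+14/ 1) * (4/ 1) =125617/ 58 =2165.81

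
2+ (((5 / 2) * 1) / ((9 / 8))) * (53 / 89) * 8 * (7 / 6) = 34486 / 2403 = 14.35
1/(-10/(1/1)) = -1/10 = -0.10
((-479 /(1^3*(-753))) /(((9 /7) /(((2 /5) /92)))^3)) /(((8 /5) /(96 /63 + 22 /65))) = 29831641 /1041910970724000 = 0.00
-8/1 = -8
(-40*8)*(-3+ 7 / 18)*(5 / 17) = 37600 / 153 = 245.75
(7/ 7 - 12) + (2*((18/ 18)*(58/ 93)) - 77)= -8068/ 93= -86.75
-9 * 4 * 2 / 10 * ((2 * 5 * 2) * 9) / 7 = -1296 / 7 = -185.14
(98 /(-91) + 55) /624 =701 /8112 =0.09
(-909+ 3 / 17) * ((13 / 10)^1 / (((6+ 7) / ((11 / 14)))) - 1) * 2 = 199305 / 119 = 1674.83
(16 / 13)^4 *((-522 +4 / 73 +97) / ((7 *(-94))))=1.48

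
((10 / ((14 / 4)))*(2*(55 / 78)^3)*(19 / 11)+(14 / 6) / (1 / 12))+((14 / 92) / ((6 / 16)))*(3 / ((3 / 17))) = 38.36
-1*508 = -508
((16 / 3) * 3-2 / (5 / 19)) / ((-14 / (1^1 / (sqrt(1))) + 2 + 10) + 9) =6 / 5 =1.20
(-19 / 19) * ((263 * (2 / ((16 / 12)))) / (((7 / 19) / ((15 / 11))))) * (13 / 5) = -584649 / 154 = -3796.42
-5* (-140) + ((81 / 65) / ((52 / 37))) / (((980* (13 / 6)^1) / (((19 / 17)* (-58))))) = 128102115959 / 183010100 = 699.97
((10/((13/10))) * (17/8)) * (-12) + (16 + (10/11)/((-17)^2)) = -180.15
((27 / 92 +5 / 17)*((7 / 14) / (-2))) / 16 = -919 / 100096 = -0.01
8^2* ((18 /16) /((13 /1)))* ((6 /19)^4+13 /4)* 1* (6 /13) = 183530556 /22024249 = 8.33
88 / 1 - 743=-655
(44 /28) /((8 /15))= 165 /56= 2.95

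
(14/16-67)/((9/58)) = -15341/36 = -426.14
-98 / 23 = -4.26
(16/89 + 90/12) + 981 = 175985/178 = 988.68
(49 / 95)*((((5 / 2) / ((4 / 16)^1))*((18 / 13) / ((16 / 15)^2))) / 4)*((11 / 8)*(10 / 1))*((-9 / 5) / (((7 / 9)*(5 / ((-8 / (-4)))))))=-2525985 / 126464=-19.97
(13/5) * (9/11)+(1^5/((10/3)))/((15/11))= 1291/550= 2.35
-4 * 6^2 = -144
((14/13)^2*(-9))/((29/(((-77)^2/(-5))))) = 10458756/24505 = 426.80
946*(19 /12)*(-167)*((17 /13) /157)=-25514093 /12246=-2083.46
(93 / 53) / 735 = 31 / 12985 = 0.00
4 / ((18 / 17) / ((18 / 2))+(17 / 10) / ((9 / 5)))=1224 / 325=3.77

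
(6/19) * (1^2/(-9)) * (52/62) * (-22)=1144/1767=0.65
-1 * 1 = -1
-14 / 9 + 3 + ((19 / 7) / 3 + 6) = 526 / 63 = 8.35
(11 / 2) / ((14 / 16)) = 6.29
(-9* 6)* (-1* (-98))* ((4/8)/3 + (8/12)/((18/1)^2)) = -8036/9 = -892.89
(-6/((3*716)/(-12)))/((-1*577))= -6/103283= -0.00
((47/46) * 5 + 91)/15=4421/690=6.41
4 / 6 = 2 / 3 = 0.67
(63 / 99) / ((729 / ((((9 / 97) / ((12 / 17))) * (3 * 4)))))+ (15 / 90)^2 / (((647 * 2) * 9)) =617011 / 447346152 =0.00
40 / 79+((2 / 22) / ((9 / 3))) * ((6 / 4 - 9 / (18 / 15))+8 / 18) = 7930 / 23463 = 0.34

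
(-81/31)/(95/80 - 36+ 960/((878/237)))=-568944/48844747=-0.01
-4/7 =-0.57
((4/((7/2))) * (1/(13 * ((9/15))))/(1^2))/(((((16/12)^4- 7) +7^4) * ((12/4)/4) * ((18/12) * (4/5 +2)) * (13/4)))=960/160792177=0.00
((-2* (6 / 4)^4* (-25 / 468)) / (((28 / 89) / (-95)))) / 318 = -634125 / 1234688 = -0.51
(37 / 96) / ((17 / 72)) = 111 / 68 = 1.63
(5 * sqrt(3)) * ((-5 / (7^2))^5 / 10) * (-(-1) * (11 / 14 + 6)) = -296875 * sqrt(3) / 7909306972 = -0.00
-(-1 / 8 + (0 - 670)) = 5361 / 8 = 670.12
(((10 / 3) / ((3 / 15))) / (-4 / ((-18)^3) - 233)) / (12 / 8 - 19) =9720 / 2377991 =0.00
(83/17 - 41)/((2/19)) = -343.12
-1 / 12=-0.08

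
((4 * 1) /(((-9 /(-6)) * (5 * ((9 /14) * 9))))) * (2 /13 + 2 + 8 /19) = 23744 /100035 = 0.24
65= 65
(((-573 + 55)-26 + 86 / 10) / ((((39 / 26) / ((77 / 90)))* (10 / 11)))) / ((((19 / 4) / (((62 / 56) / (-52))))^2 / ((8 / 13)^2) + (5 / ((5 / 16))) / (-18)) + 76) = -4357979318 / 1706076864375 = -0.00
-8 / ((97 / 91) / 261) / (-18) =10556 / 97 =108.82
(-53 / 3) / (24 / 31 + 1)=-1643 / 165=-9.96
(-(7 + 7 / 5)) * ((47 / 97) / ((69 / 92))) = -2632 / 485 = -5.43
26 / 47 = 0.55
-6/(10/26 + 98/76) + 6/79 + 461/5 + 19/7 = 209014436/2286655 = 91.41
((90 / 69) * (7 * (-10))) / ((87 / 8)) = -5600 / 667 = -8.40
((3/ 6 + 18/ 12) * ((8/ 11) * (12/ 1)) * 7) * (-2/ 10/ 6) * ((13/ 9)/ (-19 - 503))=1456/ 129195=0.01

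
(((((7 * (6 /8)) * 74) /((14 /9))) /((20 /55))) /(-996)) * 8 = -3663 /664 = -5.52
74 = 74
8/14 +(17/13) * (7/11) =1405/1001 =1.40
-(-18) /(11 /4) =72 /11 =6.55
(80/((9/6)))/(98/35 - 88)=-400/639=-0.63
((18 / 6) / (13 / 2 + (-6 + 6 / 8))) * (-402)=-4824 / 5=-964.80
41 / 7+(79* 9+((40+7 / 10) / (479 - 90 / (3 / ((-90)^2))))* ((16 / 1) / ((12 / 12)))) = 6084829098 / 8488235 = 716.85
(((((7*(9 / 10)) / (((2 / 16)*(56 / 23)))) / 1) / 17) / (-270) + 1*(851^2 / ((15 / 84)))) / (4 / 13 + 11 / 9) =806644040943 / 304300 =2650818.41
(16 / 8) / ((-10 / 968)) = -968 / 5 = -193.60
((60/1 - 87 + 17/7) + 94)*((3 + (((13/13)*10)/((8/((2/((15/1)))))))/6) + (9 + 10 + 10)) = 31131/14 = 2223.64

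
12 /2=6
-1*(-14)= 14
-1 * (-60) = 60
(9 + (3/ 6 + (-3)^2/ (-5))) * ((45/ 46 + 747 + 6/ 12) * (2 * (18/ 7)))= 681714/ 23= 29639.74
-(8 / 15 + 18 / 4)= -151 / 30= -5.03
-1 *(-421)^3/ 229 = 74618461/ 229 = 325844.81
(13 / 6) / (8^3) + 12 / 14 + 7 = 7.86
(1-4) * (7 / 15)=-7 / 5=-1.40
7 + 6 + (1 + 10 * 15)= 164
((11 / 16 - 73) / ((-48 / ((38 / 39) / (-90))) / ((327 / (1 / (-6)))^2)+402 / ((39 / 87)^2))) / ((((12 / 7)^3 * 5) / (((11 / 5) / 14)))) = -23791149475093 / 105502468430131200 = -0.00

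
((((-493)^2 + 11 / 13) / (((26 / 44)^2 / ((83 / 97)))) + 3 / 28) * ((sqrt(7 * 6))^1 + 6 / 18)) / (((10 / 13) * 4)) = 236934884273 / 3672032 + 710804652819 * sqrt(42) / 3672032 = 1319017.79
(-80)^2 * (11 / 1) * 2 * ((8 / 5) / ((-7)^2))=225280 / 49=4597.55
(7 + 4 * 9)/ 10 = 43/ 10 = 4.30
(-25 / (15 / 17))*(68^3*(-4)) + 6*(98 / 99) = 1175975876 / 33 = 35635632.61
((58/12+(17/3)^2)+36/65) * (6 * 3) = 43873/65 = 674.97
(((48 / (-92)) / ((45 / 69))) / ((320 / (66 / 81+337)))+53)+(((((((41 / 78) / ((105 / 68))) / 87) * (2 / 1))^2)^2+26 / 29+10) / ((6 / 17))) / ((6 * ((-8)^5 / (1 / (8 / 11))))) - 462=-409.84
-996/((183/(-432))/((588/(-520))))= -10541664/3965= -2658.68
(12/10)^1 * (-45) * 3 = -162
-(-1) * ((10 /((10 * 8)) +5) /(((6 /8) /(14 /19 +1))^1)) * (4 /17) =902 /323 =2.79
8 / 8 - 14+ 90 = 77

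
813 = 813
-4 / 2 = -2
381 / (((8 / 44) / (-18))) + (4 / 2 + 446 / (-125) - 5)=-37725.57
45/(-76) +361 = 27391/76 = 360.41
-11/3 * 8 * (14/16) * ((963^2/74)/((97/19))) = -452246949/7178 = -63004.59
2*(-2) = -4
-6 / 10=-3 / 5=-0.60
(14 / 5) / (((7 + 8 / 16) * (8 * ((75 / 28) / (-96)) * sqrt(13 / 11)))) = -1.54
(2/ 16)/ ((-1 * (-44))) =1/ 352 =0.00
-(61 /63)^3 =-226981 /250047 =-0.91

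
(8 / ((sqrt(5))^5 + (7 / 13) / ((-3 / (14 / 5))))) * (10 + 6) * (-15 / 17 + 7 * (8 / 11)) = 1925064960 / 22219063427 + 95762160000 * sqrt(5) / 22219063427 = 9.72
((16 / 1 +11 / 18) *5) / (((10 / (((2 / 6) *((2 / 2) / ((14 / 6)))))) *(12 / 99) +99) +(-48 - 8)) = 16445 / 10194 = 1.61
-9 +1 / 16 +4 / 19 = -2653 / 304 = -8.73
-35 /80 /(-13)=7 /208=0.03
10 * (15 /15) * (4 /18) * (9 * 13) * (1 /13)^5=20 /28561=0.00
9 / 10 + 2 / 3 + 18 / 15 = 83 / 30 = 2.77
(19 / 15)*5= 19 / 3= 6.33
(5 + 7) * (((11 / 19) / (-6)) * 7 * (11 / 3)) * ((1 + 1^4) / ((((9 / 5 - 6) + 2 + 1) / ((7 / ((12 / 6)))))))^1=29645 / 171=173.36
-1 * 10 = -10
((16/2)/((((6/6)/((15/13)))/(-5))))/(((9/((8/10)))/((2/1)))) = -320/39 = -8.21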